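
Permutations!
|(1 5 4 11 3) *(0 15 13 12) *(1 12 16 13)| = |(0 15 1 5 4 11 3 12)(13 16)| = 8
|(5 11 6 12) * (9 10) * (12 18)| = 10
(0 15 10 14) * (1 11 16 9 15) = (0 1 11 16 9 15 10 14) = [1, 11, 2, 3, 4, 5, 6, 7, 8, 15, 14, 16, 12, 13, 0, 10, 9]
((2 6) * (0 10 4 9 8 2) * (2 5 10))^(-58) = ((0 2 6)(4 9 8 5 10))^(-58) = (0 6 2)(4 8 10 9 5)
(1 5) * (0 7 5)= (0 7 5 1)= [7, 0, 2, 3, 4, 1, 6, 5]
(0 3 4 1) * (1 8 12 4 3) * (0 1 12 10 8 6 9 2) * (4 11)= [12, 1, 0, 3, 6, 5, 9, 7, 10, 2, 8, 4, 11]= (0 12 11 4 6 9 2)(8 10)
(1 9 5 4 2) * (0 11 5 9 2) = (0 11 5 4)(1 2) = [11, 2, 1, 3, 0, 4, 6, 7, 8, 9, 10, 5]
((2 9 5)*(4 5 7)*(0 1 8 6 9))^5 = (0 7 1 4 8 5 6 2 9)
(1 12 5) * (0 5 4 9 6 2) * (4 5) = (0 4 9 6 2)(1 12 5) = [4, 12, 0, 3, 9, 1, 2, 7, 8, 6, 10, 11, 5]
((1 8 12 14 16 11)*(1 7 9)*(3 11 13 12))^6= ((1 8 3 11 7 9)(12 14 16 13))^6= (12 16)(13 14)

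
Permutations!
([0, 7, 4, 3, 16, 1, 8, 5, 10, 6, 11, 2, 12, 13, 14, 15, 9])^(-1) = (1 5 7)(2 11 10 8 6 9 16 4)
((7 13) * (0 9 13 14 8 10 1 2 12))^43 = ((0 9 13 7 14 8 10 1 2 12))^43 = (0 7 10 12 13 8 2 9 14 1)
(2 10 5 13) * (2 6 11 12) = (2 10 5 13 6 11 12) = [0, 1, 10, 3, 4, 13, 11, 7, 8, 9, 5, 12, 2, 6]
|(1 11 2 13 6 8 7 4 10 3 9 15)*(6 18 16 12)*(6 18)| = |(1 11 2 13 6 8 7 4 10 3 9 15)(12 18 16)| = 12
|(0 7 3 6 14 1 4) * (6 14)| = 6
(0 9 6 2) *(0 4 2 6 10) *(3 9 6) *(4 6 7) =(0 7 4 2 6 3 9 10) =[7, 1, 6, 9, 2, 5, 3, 4, 8, 10, 0]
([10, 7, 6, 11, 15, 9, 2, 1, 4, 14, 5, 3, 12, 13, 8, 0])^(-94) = (0 5 14 4)(8 15 10 9)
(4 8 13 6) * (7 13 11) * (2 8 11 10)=(2 8 10)(4 11 7 13 6)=[0, 1, 8, 3, 11, 5, 4, 13, 10, 9, 2, 7, 12, 6]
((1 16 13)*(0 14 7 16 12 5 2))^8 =(0 2 5 12 1 13 16 7 14)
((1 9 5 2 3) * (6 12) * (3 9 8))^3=(6 12)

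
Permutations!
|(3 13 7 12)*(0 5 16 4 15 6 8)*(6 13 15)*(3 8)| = 11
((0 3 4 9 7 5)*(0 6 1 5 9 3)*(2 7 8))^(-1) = (1 6 5)(2 8 9 7)(3 4)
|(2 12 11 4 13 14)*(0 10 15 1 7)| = |(0 10 15 1 7)(2 12 11 4 13 14)| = 30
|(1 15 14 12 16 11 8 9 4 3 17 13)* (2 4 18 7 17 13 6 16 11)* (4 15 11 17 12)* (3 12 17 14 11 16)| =39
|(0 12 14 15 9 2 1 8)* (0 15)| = |(0 12 14)(1 8 15 9 2)| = 15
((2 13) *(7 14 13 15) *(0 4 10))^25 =((0 4 10)(2 15 7 14 13))^25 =(15)(0 4 10)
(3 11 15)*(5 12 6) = (3 11 15)(5 12 6) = [0, 1, 2, 11, 4, 12, 5, 7, 8, 9, 10, 15, 6, 13, 14, 3]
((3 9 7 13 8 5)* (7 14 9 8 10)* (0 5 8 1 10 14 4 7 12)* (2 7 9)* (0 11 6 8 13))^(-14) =(0 7 2 14 13 8 6 11 12 10 1 3 5)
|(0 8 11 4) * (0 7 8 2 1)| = 12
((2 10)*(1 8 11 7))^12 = (11) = ((1 8 11 7)(2 10))^12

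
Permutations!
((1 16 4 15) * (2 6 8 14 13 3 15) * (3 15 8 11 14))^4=(1 6 15 2 13 4 14 16 11)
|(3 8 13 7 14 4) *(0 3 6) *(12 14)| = 9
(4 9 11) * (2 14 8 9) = (2 14 8 9 11 4) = [0, 1, 14, 3, 2, 5, 6, 7, 9, 11, 10, 4, 12, 13, 8]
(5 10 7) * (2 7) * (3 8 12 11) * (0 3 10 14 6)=(0 3 8 12 11 10 2 7 5 14 6)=[3, 1, 7, 8, 4, 14, 0, 5, 12, 9, 2, 10, 11, 13, 6]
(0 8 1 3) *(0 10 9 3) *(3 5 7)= (0 8 1)(3 10 9 5 7)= [8, 0, 2, 10, 4, 7, 6, 3, 1, 5, 9]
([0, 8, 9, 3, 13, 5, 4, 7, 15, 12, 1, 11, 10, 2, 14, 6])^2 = [0, 15, 12, 3, 2, 5, 13, 7, 6, 10, 8, 11, 1, 9, 14, 4]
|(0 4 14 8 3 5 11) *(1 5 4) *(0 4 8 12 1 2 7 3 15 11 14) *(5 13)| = 40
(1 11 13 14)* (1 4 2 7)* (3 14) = (1 11 13 3 14 4 2 7) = [0, 11, 7, 14, 2, 5, 6, 1, 8, 9, 10, 13, 12, 3, 4]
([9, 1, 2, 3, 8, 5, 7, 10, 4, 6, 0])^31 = (0 9 6 7 10)(4 8)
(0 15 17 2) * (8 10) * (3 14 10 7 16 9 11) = (0 15 17 2)(3 14 10 8 7 16 9 11) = [15, 1, 0, 14, 4, 5, 6, 16, 7, 11, 8, 3, 12, 13, 10, 17, 9, 2]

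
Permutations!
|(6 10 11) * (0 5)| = |(0 5)(6 10 11)| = 6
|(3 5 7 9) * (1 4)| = |(1 4)(3 5 7 9)| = 4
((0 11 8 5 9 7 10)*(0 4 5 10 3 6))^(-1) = (0 6 3 7 9 5 4 10 8 11)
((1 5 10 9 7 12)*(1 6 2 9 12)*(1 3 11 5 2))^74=(1 3 12 9 5)(2 11 6 7 10)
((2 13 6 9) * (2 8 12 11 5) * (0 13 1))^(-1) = (0 1 2 5 11 12 8 9 6 13)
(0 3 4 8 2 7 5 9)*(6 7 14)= (0 3 4 8 2 14 6 7 5 9)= [3, 1, 14, 4, 8, 9, 7, 5, 2, 0, 10, 11, 12, 13, 6]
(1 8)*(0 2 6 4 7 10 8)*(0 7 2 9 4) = [9, 7, 6, 3, 2, 5, 0, 10, 1, 4, 8] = (0 9 4 2 6)(1 7 10 8)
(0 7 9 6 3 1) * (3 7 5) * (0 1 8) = (0 5 3 8)(6 7 9) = [5, 1, 2, 8, 4, 3, 7, 9, 0, 6]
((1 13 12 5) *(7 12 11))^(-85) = (1 5 12 7 11 13)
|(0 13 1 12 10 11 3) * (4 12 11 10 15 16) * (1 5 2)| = 28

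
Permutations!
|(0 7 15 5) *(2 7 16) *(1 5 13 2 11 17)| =12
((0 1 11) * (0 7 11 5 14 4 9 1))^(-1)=(1 9 4 14 5)(7 11)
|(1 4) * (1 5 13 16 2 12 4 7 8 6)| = 12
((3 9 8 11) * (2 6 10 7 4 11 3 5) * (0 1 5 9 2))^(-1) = (0 5 1)(2 3 8 9 11 4 7 10 6)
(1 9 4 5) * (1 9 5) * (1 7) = (1 5 9 4 7) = [0, 5, 2, 3, 7, 9, 6, 1, 8, 4]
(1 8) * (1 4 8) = (4 8) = [0, 1, 2, 3, 8, 5, 6, 7, 4]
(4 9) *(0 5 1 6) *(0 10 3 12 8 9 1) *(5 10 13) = (0 10 3 12 8 9 4 1 6 13 5) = [10, 6, 2, 12, 1, 0, 13, 7, 9, 4, 3, 11, 8, 5]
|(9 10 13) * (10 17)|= 4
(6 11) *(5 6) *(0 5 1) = [5, 0, 2, 3, 4, 6, 11, 7, 8, 9, 10, 1] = (0 5 6 11 1)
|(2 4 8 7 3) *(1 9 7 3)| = |(1 9 7)(2 4 8 3)| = 12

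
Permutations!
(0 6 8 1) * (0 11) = (0 6 8 1 11) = [6, 11, 2, 3, 4, 5, 8, 7, 1, 9, 10, 0]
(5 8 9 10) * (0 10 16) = (0 10 5 8 9 16) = [10, 1, 2, 3, 4, 8, 6, 7, 9, 16, 5, 11, 12, 13, 14, 15, 0]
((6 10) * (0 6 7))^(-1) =((0 6 10 7))^(-1) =(0 7 10 6)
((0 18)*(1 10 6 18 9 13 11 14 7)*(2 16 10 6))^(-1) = (0 18 6 1 7 14 11 13 9)(2 10 16)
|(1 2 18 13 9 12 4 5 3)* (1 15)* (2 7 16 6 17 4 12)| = 36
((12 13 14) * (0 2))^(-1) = (0 2)(12 14 13)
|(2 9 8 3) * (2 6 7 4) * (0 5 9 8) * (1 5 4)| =|(0 4 2 8 3 6 7 1 5 9)| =10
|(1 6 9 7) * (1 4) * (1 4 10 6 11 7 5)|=|(1 11 7 10 6 9 5)|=7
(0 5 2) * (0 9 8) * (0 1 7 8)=(0 5 2 9)(1 7 8)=[5, 7, 9, 3, 4, 2, 6, 8, 1, 0]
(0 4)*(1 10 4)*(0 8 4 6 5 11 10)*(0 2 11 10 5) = [1, 2, 11, 3, 8, 10, 0, 7, 4, 9, 6, 5] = (0 1 2 11 5 10 6)(4 8)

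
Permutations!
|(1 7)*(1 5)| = 3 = |(1 7 5)|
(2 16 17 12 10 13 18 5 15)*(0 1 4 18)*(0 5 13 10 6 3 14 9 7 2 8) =(0 1 4 18 13 5 15 8)(2 16 17 12 6 3 14 9 7) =[1, 4, 16, 14, 18, 15, 3, 2, 0, 7, 10, 11, 6, 5, 9, 8, 17, 12, 13]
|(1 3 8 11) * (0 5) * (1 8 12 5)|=10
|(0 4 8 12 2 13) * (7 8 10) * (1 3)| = |(0 4 10 7 8 12 2 13)(1 3)| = 8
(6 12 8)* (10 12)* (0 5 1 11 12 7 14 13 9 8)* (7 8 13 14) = (14)(0 5 1 11 12)(6 10 8)(9 13) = [5, 11, 2, 3, 4, 1, 10, 7, 6, 13, 8, 12, 0, 9, 14]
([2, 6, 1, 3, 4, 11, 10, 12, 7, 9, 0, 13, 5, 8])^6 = [2, 6, 1, 3, 4, 5, 10, 7, 8, 9, 0, 11, 12, 13]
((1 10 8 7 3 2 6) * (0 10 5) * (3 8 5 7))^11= (0 5 10)(1 6 2 3 8 7)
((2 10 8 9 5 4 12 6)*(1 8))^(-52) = ((1 8 9 5 4 12 6 2 10))^(-52) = (1 9 4 6 10 8 5 12 2)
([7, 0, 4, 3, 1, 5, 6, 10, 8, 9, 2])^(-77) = (0 7 10 2 4 1)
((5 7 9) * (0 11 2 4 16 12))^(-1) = ((0 11 2 4 16 12)(5 7 9))^(-1) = (0 12 16 4 2 11)(5 9 7)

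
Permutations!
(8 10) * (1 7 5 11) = [0, 7, 2, 3, 4, 11, 6, 5, 10, 9, 8, 1] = (1 7 5 11)(8 10)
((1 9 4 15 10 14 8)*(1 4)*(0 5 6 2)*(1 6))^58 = (0 6 1)(2 9 5)(4 14 15 8 10)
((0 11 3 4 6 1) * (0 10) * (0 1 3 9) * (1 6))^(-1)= (0 9 11)(1 4 3 6 10)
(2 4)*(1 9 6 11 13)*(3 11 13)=(1 9 6 13)(2 4)(3 11)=[0, 9, 4, 11, 2, 5, 13, 7, 8, 6, 10, 3, 12, 1]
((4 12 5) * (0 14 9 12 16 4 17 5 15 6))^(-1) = ((0 14 9 12 15 6)(4 16)(5 17))^(-1) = (0 6 15 12 9 14)(4 16)(5 17)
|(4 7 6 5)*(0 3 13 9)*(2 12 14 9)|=28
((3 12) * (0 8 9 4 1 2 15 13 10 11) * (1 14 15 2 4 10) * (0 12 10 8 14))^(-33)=(0 13)(1 14)(3 12 11 10)(4 15)(8 9)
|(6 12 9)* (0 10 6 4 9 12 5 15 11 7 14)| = |(0 10 6 5 15 11 7 14)(4 9)| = 8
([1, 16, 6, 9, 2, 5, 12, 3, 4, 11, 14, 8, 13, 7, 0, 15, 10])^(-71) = [14, 0, 4, 7, 8, 5, 2, 13, 11, 3, 16, 9, 6, 12, 10, 15, 1]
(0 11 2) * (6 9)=[11, 1, 0, 3, 4, 5, 9, 7, 8, 6, 10, 2]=(0 11 2)(6 9)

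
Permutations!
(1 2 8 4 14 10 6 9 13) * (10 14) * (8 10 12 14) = (1 2 10 6 9 13)(4 12 14 8) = [0, 2, 10, 3, 12, 5, 9, 7, 4, 13, 6, 11, 14, 1, 8]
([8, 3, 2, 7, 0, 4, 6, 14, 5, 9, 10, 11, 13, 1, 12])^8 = (1 7 12)(3 14 13)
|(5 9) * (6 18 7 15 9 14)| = 7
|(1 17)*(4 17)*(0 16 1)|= |(0 16 1 4 17)|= 5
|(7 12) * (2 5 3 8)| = |(2 5 3 8)(7 12)| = 4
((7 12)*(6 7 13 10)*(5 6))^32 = (5 7 13)(6 12 10)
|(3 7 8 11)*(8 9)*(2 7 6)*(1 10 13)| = |(1 10 13)(2 7 9 8 11 3 6)| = 21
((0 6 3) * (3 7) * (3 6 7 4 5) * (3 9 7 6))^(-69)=((0 6 4 5 9 7 3))^(-69)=(0 6 4 5 9 7 3)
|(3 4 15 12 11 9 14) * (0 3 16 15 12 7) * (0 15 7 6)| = |(0 3 4 12 11 9 14 16 7 15 6)| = 11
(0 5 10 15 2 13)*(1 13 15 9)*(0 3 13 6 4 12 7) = (0 5 10 9 1 6 4 12 7)(2 15)(3 13) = [5, 6, 15, 13, 12, 10, 4, 0, 8, 1, 9, 11, 7, 3, 14, 2]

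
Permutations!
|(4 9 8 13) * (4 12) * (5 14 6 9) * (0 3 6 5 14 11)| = |(0 3 6 9 8 13 12 4 14 5 11)| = 11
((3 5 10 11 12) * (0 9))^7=(0 9)(3 10 12 5 11)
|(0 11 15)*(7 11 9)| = 5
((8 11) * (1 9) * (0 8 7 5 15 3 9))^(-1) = (0 1 9 3 15 5 7 11 8)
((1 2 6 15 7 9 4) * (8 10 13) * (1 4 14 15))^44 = ((1 2 6)(7 9 14 15)(8 10 13))^44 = (15)(1 6 2)(8 13 10)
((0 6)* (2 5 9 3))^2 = ((0 6)(2 5 9 3))^2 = (2 9)(3 5)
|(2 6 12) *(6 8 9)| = |(2 8 9 6 12)| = 5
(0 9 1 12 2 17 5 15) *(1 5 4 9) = [1, 12, 17, 3, 9, 15, 6, 7, 8, 5, 10, 11, 2, 13, 14, 0, 16, 4] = (0 1 12 2 17 4 9 5 15)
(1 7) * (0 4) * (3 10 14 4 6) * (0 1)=(0 6 3 10 14 4 1 7)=[6, 7, 2, 10, 1, 5, 3, 0, 8, 9, 14, 11, 12, 13, 4]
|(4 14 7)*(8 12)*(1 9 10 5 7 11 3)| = 18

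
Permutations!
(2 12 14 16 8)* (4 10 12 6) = (2 6 4 10 12 14 16 8) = [0, 1, 6, 3, 10, 5, 4, 7, 2, 9, 12, 11, 14, 13, 16, 15, 8]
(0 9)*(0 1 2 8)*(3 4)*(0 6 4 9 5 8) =[5, 2, 0, 9, 3, 8, 4, 7, 6, 1] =(0 5 8 6 4 3 9 1 2)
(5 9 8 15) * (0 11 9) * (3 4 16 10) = [11, 1, 2, 4, 16, 0, 6, 7, 15, 8, 3, 9, 12, 13, 14, 5, 10] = (0 11 9 8 15 5)(3 4 16 10)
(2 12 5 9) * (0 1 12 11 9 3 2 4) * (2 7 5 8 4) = (0 1 12 8 4)(2 11 9)(3 7 5) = [1, 12, 11, 7, 0, 3, 6, 5, 4, 2, 10, 9, 8]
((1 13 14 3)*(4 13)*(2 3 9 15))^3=(1 14 2 4 9 3 13 15)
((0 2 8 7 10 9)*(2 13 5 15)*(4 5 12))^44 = ((0 13 12 4 5 15 2 8 7 10 9))^44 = (15)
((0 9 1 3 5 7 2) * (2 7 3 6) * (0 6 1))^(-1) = ((0 9)(2 6)(3 5))^(-1) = (0 9)(2 6)(3 5)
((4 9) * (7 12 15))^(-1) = ((4 9)(7 12 15))^(-1) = (4 9)(7 15 12)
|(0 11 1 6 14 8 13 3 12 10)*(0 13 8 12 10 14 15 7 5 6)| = |(0 11 1)(3 10 13)(5 6 15 7)(12 14)| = 12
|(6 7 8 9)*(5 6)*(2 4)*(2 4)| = |(5 6 7 8 9)| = 5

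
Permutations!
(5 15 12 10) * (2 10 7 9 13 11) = [0, 1, 10, 3, 4, 15, 6, 9, 8, 13, 5, 2, 7, 11, 14, 12] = (2 10 5 15 12 7 9 13 11)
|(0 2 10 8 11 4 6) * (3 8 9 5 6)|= 12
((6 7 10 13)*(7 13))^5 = ((6 13)(7 10))^5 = (6 13)(7 10)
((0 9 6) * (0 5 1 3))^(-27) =(0 5)(1 9)(3 6)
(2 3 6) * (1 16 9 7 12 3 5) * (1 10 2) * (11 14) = (1 16 9 7 12 3 6)(2 5 10)(11 14) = [0, 16, 5, 6, 4, 10, 1, 12, 8, 7, 2, 14, 3, 13, 11, 15, 9]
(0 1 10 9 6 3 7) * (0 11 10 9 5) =(0 1 9 6 3 7 11 10 5) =[1, 9, 2, 7, 4, 0, 3, 11, 8, 6, 5, 10]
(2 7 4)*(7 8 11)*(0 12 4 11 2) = (0 12 4)(2 8)(7 11) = [12, 1, 8, 3, 0, 5, 6, 11, 2, 9, 10, 7, 4]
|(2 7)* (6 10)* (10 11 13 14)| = 10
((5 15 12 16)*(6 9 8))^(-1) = (5 16 12 15)(6 8 9)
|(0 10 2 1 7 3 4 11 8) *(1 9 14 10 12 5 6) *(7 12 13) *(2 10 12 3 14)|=|(0 13 7 14 12 5 6 1 3 4 11 8)(2 9)|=12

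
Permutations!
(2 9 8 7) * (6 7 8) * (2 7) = (2 9 6) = [0, 1, 9, 3, 4, 5, 2, 7, 8, 6]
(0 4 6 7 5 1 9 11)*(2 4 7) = [7, 9, 4, 3, 6, 1, 2, 5, 8, 11, 10, 0] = (0 7 5 1 9 11)(2 4 6)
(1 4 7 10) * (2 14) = (1 4 7 10)(2 14) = [0, 4, 14, 3, 7, 5, 6, 10, 8, 9, 1, 11, 12, 13, 2]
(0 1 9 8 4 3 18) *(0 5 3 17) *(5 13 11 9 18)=(0 1 18 13 11 9 8 4 17)(3 5)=[1, 18, 2, 5, 17, 3, 6, 7, 4, 8, 10, 9, 12, 11, 14, 15, 16, 0, 13]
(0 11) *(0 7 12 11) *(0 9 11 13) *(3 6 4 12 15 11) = (0 9 3 6 4 12 13)(7 15 11) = [9, 1, 2, 6, 12, 5, 4, 15, 8, 3, 10, 7, 13, 0, 14, 11]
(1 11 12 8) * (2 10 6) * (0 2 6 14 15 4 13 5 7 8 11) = (0 2 10 14 15 4 13 5 7 8 1)(11 12) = [2, 0, 10, 3, 13, 7, 6, 8, 1, 9, 14, 12, 11, 5, 15, 4]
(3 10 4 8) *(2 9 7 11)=(2 9 7 11)(3 10 4 8)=[0, 1, 9, 10, 8, 5, 6, 11, 3, 7, 4, 2]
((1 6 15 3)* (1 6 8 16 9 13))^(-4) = (1 8 16 9 13)(3 15 6)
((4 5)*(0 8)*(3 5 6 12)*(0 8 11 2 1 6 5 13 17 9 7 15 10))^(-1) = (0 10 15 7 9 17 13 3 12 6 1 2 11)(4 5) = ((0 11 2 1 6 12 3 13 17 9 7 15 10)(4 5))^(-1)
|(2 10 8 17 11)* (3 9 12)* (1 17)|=6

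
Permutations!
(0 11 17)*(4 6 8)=(0 11 17)(4 6 8)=[11, 1, 2, 3, 6, 5, 8, 7, 4, 9, 10, 17, 12, 13, 14, 15, 16, 0]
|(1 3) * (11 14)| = 2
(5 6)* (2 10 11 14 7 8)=(2 10 11 14 7 8)(5 6)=[0, 1, 10, 3, 4, 6, 5, 8, 2, 9, 11, 14, 12, 13, 7]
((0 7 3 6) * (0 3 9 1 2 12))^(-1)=(0 12 2 1 9 7)(3 6)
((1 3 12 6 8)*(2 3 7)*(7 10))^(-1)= (1 8 6 12 3 2 7 10)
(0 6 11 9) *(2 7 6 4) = (0 4 2 7 6 11 9) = [4, 1, 7, 3, 2, 5, 11, 6, 8, 0, 10, 9]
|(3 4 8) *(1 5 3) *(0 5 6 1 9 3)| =|(0 5)(1 6)(3 4 8 9)| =4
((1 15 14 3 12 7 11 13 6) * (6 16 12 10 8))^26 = (1 8 3 15 6 10 14)(7 11 13 16 12)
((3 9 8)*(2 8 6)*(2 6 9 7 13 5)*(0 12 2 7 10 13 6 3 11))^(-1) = ((0 12 2 8 11)(3 10 13 5 7 6))^(-1) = (0 11 8 2 12)(3 6 7 5 13 10)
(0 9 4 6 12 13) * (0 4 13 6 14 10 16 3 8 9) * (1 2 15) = (1 2 15)(3 8 9 13 4 14 10 16)(6 12) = [0, 2, 15, 8, 14, 5, 12, 7, 9, 13, 16, 11, 6, 4, 10, 1, 3]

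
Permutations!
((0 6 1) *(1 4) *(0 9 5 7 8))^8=(9)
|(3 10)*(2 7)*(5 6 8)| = |(2 7)(3 10)(5 6 8)| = 6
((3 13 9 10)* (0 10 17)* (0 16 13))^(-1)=(0 3 10)(9 13 16 17)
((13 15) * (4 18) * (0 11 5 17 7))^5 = (4 18)(13 15)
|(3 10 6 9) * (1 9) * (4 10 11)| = 7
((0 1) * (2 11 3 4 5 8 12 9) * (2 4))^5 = (12)(0 1)(2 3 11) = ((0 1)(2 11 3)(4 5 8 12 9))^5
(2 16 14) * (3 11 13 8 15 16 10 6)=(2 10 6 3 11 13 8 15 16 14)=[0, 1, 10, 11, 4, 5, 3, 7, 15, 9, 6, 13, 12, 8, 2, 16, 14]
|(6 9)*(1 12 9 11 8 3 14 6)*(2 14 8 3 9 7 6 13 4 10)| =40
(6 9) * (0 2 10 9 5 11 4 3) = (0 2 10 9 6 5 11 4 3) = [2, 1, 10, 0, 3, 11, 5, 7, 8, 6, 9, 4]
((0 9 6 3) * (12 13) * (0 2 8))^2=((0 9 6 3 2 8)(12 13))^2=(13)(0 6 2)(3 8 9)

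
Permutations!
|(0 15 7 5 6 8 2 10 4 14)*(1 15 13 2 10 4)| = |(0 13 2 4 14)(1 15 7 5 6 8 10)| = 35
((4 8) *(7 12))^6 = (12)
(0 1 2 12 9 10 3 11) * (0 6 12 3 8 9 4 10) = [1, 2, 3, 11, 10, 5, 12, 7, 9, 0, 8, 6, 4] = (0 1 2 3 11 6 12 4 10 8 9)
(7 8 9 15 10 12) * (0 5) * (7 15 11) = (0 5)(7 8 9 11)(10 12 15) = [5, 1, 2, 3, 4, 0, 6, 8, 9, 11, 12, 7, 15, 13, 14, 10]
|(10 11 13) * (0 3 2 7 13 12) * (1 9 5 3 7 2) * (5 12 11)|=|(0 7 13 10 5 3 1 9 12)|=9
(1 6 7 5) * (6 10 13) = (1 10 13 6 7 5) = [0, 10, 2, 3, 4, 1, 7, 5, 8, 9, 13, 11, 12, 6]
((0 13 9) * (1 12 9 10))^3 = (0 1)(9 10)(12 13)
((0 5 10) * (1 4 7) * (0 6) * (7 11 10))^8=((0 5 7 1 4 11 10 6))^8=(11)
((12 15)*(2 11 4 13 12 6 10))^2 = ((2 11 4 13 12 15 6 10))^2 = (2 4 12 6)(10 11 13 15)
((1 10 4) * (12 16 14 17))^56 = (17)(1 4 10)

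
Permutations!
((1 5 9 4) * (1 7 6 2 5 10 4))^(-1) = (1 9 5 2 6 7 4 10)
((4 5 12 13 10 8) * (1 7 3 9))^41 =((1 7 3 9)(4 5 12 13 10 8))^41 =(1 7 3 9)(4 8 10 13 12 5)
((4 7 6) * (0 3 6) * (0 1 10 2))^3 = (0 4 10 3 7 2 6 1)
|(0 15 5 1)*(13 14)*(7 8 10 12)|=4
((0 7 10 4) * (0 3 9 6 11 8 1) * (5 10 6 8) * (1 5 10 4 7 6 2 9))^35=((0 6 11 10 7 2 9 8 5 4 3 1))^35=(0 1 3 4 5 8 9 2 7 10 11 6)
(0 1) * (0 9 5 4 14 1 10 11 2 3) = (0 10 11 2 3)(1 9 5 4 14) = [10, 9, 3, 0, 14, 4, 6, 7, 8, 5, 11, 2, 12, 13, 1]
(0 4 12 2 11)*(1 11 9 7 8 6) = (0 4 12 2 9 7 8 6 1 11) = [4, 11, 9, 3, 12, 5, 1, 8, 6, 7, 10, 0, 2]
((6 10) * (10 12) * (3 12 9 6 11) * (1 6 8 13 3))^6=(1 12 8)(3 9 11)(6 10 13)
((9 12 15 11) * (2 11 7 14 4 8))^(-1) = ((2 11 9 12 15 7 14 4 8))^(-1) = (2 8 4 14 7 15 12 9 11)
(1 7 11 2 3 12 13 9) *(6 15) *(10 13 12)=[0, 7, 3, 10, 4, 5, 15, 11, 8, 1, 13, 2, 12, 9, 14, 6]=(1 7 11 2 3 10 13 9)(6 15)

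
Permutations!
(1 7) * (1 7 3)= (7)(1 3)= [0, 3, 2, 1, 4, 5, 6, 7]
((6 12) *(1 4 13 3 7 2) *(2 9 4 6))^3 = (1 2 12 6)(3 4 7 13 9)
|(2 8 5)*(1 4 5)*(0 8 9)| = |(0 8 1 4 5 2 9)| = 7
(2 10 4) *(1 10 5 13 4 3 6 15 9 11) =(1 10 3 6 15 9 11)(2 5 13 4) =[0, 10, 5, 6, 2, 13, 15, 7, 8, 11, 3, 1, 12, 4, 14, 9]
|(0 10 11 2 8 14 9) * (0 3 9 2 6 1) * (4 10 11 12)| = |(0 11 6 1)(2 8 14)(3 9)(4 10 12)| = 12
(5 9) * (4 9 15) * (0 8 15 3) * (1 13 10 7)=[8, 13, 2, 0, 9, 3, 6, 1, 15, 5, 7, 11, 12, 10, 14, 4]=(0 8 15 4 9 5 3)(1 13 10 7)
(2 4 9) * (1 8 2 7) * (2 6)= (1 8 6 2 4 9 7)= [0, 8, 4, 3, 9, 5, 2, 1, 6, 7]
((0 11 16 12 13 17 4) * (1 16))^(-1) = ((0 11 1 16 12 13 17 4))^(-1) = (0 4 17 13 12 16 1 11)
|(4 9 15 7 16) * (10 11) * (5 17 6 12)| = 20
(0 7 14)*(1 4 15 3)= (0 7 14)(1 4 15 3)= [7, 4, 2, 1, 15, 5, 6, 14, 8, 9, 10, 11, 12, 13, 0, 3]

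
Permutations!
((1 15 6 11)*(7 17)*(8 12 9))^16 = ((1 15 6 11)(7 17)(8 12 9))^16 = (17)(8 12 9)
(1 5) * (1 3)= (1 5 3)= [0, 5, 2, 1, 4, 3]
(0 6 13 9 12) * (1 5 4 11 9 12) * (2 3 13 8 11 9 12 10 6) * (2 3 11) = [3, 5, 11, 13, 9, 4, 8, 7, 2, 1, 6, 12, 0, 10] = (0 3 13 10 6 8 2 11 12)(1 5 4 9)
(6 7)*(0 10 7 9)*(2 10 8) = (0 8 2 10 7 6 9) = [8, 1, 10, 3, 4, 5, 9, 6, 2, 0, 7]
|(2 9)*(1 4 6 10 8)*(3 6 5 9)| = 9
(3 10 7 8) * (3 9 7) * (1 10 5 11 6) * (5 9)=(1 10 3 9 7 8 5 11 6)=[0, 10, 2, 9, 4, 11, 1, 8, 5, 7, 3, 6]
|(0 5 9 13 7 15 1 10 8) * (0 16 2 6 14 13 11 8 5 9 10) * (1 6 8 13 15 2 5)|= 33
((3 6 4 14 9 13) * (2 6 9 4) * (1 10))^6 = (14)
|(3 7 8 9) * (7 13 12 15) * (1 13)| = |(1 13 12 15 7 8 9 3)| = 8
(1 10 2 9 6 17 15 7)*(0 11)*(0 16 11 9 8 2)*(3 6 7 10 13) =(0 9 7 1 13 3 6 17 15 10)(2 8)(11 16) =[9, 13, 8, 6, 4, 5, 17, 1, 2, 7, 0, 16, 12, 3, 14, 10, 11, 15]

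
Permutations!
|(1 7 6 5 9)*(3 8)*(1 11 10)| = |(1 7 6 5 9 11 10)(3 8)| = 14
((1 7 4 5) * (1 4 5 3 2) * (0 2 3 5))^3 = ((0 2 1 7)(4 5))^3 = (0 7 1 2)(4 5)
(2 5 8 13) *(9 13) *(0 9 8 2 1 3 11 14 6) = (0 9 13 1 3 11 14 6)(2 5) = [9, 3, 5, 11, 4, 2, 0, 7, 8, 13, 10, 14, 12, 1, 6]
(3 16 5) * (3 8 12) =(3 16 5 8 12) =[0, 1, 2, 16, 4, 8, 6, 7, 12, 9, 10, 11, 3, 13, 14, 15, 5]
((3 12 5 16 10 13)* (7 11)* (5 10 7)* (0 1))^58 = (3 10)(5 7)(11 16)(12 13)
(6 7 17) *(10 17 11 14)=(6 7 11 14 10 17)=[0, 1, 2, 3, 4, 5, 7, 11, 8, 9, 17, 14, 12, 13, 10, 15, 16, 6]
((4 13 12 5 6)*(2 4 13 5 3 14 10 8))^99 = ((2 4 5 6 13 12 3 14 10 8))^99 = (2 8 10 14 3 12 13 6 5 4)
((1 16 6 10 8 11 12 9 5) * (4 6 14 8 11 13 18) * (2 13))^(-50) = ((1 16 14 8 2 13 18 4 6 10 11 12 9 5))^(-50) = (1 18 9 2 11 14 6)(4 5 13 12 8 10 16)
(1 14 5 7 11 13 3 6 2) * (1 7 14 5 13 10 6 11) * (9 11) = (1 5 14 13 3 9 11 10 6 2 7) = [0, 5, 7, 9, 4, 14, 2, 1, 8, 11, 6, 10, 12, 3, 13]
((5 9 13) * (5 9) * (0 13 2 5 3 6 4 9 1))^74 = (0 1 13)(2 3 4)(5 6 9)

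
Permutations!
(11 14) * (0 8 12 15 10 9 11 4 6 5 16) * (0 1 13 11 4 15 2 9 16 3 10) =(0 8 12 2 9 4 6 5 3 10 16 1 13 11 14 15) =[8, 13, 9, 10, 6, 3, 5, 7, 12, 4, 16, 14, 2, 11, 15, 0, 1]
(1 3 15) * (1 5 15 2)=(1 3 2)(5 15)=[0, 3, 1, 2, 4, 15, 6, 7, 8, 9, 10, 11, 12, 13, 14, 5]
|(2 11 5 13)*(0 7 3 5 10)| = 8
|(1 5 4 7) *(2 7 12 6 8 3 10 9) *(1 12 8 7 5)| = |(2 5 4 8 3 10 9)(6 7 12)| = 21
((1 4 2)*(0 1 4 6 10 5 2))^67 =((0 1 6 10 5 2 4))^67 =(0 5 1 2 6 4 10)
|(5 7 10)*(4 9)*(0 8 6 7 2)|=|(0 8 6 7 10 5 2)(4 9)|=14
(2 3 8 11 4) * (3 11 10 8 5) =[0, 1, 11, 5, 2, 3, 6, 7, 10, 9, 8, 4] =(2 11 4)(3 5)(8 10)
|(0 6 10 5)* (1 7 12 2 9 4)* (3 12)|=28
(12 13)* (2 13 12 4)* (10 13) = (2 10 13 4) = [0, 1, 10, 3, 2, 5, 6, 7, 8, 9, 13, 11, 12, 4]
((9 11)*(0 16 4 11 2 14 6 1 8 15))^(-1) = (0 15 8 1 6 14 2 9 11 4 16) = ((0 16 4 11 9 2 14 6 1 8 15))^(-1)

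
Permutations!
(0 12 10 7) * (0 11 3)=(0 12 10 7 11 3)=[12, 1, 2, 0, 4, 5, 6, 11, 8, 9, 7, 3, 10]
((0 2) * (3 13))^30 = ((0 2)(3 13))^30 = (13)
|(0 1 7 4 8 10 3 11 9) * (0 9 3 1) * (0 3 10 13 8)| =14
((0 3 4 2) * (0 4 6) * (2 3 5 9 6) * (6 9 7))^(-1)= ((9)(0 5 7 6)(2 4 3))^(-1)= (9)(0 6 7 5)(2 3 4)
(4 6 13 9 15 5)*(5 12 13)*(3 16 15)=[0, 1, 2, 16, 6, 4, 5, 7, 8, 3, 10, 11, 13, 9, 14, 12, 15]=(3 16 15 12 13 9)(4 6 5)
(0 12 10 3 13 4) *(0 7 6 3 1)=(0 12 10 1)(3 13 4 7 6)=[12, 0, 2, 13, 7, 5, 3, 6, 8, 9, 1, 11, 10, 4]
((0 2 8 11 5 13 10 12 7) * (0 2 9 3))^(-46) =(0 3 9)(2 11 13 12)(5 10 7 8)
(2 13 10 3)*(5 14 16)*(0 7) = (0 7)(2 13 10 3)(5 14 16) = [7, 1, 13, 2, 4, 14, 6, 0, 8, 9, 3, 11, 12, 10, 16, 15, 5]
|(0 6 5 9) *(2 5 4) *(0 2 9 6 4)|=|(0 4 9 2 5 6)|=6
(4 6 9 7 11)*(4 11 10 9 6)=[0, 1, 2, 3, 4, 5, 6, 10, 8, 7, 9, 11]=(11)(7 10 9)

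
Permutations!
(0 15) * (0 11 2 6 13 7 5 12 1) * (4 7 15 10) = [10, 0, 6, 3, 7, 12, 13, 5, 8, 9, 4, 2, 1, 15, 14, 11] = (0 10 4 7 5 12 1)(2 6 13 15 11)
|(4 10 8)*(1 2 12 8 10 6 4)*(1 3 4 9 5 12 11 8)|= |(1 2 11 8 3 4 6 9 5 12)|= 10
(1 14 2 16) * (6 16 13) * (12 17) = (1 14 2 13 6 16)(12 17) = [0, 14, 13, 3, 4, 5, 16, 7, 8, 9, 10, 11, 17, 6, 2, 15, 1, 12]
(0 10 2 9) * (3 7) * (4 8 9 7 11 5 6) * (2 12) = (0 10 12 2 7 3 11 5 6 4 8 9) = [10, 1, 7, 11, 8, 6, 4, 3, 9, 0, 12, 5, 2]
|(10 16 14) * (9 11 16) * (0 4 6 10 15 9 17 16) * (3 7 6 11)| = |(0 4 11)(3 7 6 10 17 16 14 15 9)| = 9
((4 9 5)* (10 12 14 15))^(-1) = (4 5 9)(10 15 14 12)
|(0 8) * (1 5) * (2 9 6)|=6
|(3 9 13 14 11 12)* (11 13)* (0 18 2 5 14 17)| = |(0 18 2 5 14 13 17)(3 9 11 12)| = 28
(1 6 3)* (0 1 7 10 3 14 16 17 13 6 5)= (0 1 5)(3 7 10)(6 14 16 17 13)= [1, 5, 2, 7, 4, 0, 14, 10, 8, 9, 3, 11, 12, 6, 16, 15, 17, 13]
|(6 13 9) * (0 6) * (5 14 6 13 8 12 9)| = |(0 13 5 14 6 8 12 9)| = 8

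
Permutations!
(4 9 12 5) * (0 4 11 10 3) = (0 4 9 12 5 11 10 3) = [4, 1, 2, 0, 9, 11, 6, 7, 8, 12, 3, 10, 5]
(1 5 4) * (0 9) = [9, 5, 2, 3, 1, 4, 6, 7, 8, 0] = (0 9)(1 5 4)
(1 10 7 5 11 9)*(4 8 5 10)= (1 4 8 5 11 9)(7 10)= [0, 4, 2, 3, 8, 11, 6, 10, 5, 1, 7, 9]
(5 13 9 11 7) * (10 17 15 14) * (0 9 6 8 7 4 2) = (0 9 11 4 2)(5 13 6 8 7)(10 17 15 14) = [9, 1, 0, 3, 2, 13, 8, 5, 7, 11, 17, 4, 12, 6, 10, 14, 16, 15]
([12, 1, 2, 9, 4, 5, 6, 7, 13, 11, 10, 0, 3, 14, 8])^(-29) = (0 12 3 9 11)(8 13 14)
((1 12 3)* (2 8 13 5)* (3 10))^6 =((1 12 10 3)(2 8 13 5))^6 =(1 10)(2 13)(3 12)(5 8)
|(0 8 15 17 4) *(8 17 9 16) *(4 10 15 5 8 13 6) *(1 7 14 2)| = |(0 17 10 15 9 16 13 6 4)(1 7 14 2)(5 8)| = 36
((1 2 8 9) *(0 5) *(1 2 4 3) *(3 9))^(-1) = (0 5)(1 3 8 2 9 4)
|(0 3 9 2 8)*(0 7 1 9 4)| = 15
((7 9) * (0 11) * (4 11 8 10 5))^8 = ((0 8 10 5 4 11)(7 9))^8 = (0 10 4)(5 11 8)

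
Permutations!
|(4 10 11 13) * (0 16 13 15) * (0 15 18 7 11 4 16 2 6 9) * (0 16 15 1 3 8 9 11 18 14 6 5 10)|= |(0 2 5 10 4)(1 3 8 9 16 13 15)(6 11 14)(7 18)|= 210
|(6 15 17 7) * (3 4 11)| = |(3 4 11)(6 15 17 7)| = 12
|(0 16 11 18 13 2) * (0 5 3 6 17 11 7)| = 24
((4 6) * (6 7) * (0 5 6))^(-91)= ((0 5 6 4 7))^(-91)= (0 7 4 6 5)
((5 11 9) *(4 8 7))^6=(11)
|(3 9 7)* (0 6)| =6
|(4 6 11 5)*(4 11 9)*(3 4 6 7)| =|(3 4 7)(5 11)(6 9)| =6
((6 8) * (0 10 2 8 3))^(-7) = (0 3 6 8 2 10) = ((0 10 2 8 6 3))^(-7)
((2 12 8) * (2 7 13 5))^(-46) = ((2 12 8 7 13 5))^(-46) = (2 8 13)(5 12 7)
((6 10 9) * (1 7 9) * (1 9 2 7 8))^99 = (10)(1 8)(2 7)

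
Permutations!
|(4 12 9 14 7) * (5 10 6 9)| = |(4 12 5 10 6 9 14 7)| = 8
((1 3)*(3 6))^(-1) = ((1 6 3))^(-1) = (1 3 6)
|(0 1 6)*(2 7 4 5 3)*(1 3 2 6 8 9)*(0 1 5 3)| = |(1 8 9 5 2 7 4 3 6)| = 9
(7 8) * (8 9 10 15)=[0, 1, 2, 3, 4, 5, 6, 9, 7, 10, 15, 11, 12, 13, 14, 8]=(7 9 10 15 8)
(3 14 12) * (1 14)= (1 14 12 3)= [0, 14, 2, 1, 4, 5, 6, 7, 8, 9, 10, 11, 3, 13, 12]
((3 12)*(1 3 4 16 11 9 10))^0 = (16) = ((1 3 12 4 16 11 9 10))^0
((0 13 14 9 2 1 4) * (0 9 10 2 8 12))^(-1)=((0 13 14 10 2 1 4 9 8 12))^(-1)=(0 12 8 9 4 1 2 10 14 13)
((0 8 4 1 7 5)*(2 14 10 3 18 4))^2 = ((0 8 2 14 10 3 18 4 1 7 5))^2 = (0 2 10 18 1 5 8 14 3 4 7)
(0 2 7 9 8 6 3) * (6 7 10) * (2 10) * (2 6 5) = (0 10 5 2 6 3)(7 9 8) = [10, 1, 6, 0, 4, 2, 3, 9, 7, 8, 5]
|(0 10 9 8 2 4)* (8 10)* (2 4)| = 6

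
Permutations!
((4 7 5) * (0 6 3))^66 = ((0 6 3)(4 7 5))^66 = (7)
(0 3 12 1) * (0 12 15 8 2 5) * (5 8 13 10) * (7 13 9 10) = (0 3 15 9 10 5)(1 12)(2 8)(7 13) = [3, 12, 8, 15, 4, 0, 6, 13, 2, 10, 5, 11, 1, 7, 14, 9]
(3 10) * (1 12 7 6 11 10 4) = [0, 12, 2, 4, 1, 5, 11, 6, 8, 9, 3, 10, 7] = (1 12 7 6 11 10 3 4)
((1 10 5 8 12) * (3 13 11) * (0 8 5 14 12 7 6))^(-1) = ((0 8 7 6)(1 10 14 12)(3 13 11))^(-1) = (0 6 7 8)(1 12 14 10)(3 11 13)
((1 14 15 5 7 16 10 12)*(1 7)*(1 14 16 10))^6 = (16)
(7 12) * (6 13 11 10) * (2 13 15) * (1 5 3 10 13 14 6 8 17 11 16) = (1 5 3 10 8 17 11 13 16)(2 14 6 15)(7 12) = [0, 5, 14, 10, 4, 3, 15, 12, 17, 9, 8, 13, 7, 16, 6, 2, 1, 11]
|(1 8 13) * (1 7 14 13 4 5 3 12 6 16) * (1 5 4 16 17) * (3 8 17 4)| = |(1 17)(3 12 6 4)(5 8 16)(7 14 13)| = 12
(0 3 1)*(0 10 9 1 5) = (0 3 5)(1 10 9) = [3, 10, 2, 5, 4, 0, 6, 7, 8, 1, 9]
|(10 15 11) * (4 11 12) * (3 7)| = 10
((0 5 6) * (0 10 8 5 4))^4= ((0 4)(5 6 10 8))^4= (10)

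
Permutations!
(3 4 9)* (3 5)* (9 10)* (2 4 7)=[0, 1, 4, 7, 10, 3, 6, 2, 8, 5, 9]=(2 4 10 9 5 3 7)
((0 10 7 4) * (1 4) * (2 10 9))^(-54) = ((0 9 2 10 7 1 4))^(-54) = (0 2 7 4 9 10 1)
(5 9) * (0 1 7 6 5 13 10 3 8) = (0 1 7 6 5 9 13 10 3 8) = [1, 7, 2, 8, 4, 9, 5, 6, 0, 13, 3, 11, 12, 10]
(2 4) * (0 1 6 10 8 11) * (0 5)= (0 1 6 10 8 11 5)(2 4)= [1, 6, 4, 3, 2, 0, 10, 7, 11, 9, 8, 5]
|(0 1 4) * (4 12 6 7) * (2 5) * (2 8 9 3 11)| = |(0 1 12 6 7 4)(2 5 8 9 3 11)| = 6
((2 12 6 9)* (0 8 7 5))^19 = (0 5 7 8)(2 9 6 12)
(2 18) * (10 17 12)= [0, 1, 18, 3, 4, 5, 6, 7, 8, 9, 17, 11, 10, 13, 14, 15, 16, 12, 2]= (2 18)(10 17 12)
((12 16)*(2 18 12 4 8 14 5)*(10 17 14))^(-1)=(2 5 14 17 10 8 4 16 12 18)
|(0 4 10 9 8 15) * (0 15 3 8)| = |(15)(0 4 10 9)(3 8)| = 4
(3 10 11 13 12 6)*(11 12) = [0, 1, 2, 10, 4, 5, 3, 7, 8, 9, 12, 13, 6, 11] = (3 10 12 6)(11 13)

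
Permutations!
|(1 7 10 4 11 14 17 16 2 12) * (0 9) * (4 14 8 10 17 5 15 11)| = |(0 9)(1 7 17 16 2 12)(5 15 11 8 10 14)| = 6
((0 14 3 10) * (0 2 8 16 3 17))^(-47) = (0 14 17)(2 3 8 10 16)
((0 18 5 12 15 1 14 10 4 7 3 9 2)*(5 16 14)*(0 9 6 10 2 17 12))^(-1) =(0 5 1 15 12 17 9 2 14 16 18)(3 7 4 10 6)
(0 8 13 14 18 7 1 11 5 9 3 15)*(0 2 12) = (0 8 13 14 18 7 1 11 5 9 3 15 2 12) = [8, 11, 12, 15, 4, 9, 6, 1, 13, 3, 10, 5, 0, 14, 18, 2, 16, 17, 7]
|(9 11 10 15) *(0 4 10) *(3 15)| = 7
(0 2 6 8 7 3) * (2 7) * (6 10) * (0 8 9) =(0 7 3 8 2 10 6 9) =[7, 1, 10, 8, 4, 5, 9, 3, 2, 0, 6]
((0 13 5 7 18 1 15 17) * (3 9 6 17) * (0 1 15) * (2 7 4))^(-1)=(0 1 17 6 9 3 15 18 7 2 4 5 13)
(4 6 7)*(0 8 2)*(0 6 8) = (2 6 7 4 8) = [0, 1, 6, 3, 8, 5, 7, 4, 2]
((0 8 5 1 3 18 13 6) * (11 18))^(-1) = (0 6 13 18 11 3 1 5 8)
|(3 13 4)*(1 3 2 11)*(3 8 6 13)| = |(1 8 6 13 4 2 11)| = 7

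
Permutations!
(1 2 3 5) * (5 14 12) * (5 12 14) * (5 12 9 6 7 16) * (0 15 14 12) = [15, 2, 3, 0, 4, 1, 7, 16, 8, 6, 10, 11, 9, 13, 12, 14, 5] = (0 15 14 12 9 6 7 16 5 1 2 3)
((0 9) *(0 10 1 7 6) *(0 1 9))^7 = ((1 7 6)(9 10))^7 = (1 7 6)(9 10)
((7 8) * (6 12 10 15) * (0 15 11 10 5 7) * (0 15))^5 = ((5 7 8 15 6 12)(10 11))^5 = (5 12 6 15 8 7)(10 11)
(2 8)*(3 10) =[0, 1, 8, 10, 4, 5, 6, 7, 2, 9, 3] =(2 8)(3 10)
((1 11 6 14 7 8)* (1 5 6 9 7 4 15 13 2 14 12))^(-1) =((1 11 9 7 8 5 6 12)(2 14 4 15 13))^(-1) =(1 12 6 5 8 7 9 11)(2 13 15 4 14)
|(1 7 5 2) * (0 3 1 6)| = 7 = |(0 3 1 7 5 2 6)|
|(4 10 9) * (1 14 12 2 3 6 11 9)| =10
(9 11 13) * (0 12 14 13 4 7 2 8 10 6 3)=(0 12 14 13 9 11 4 7 2 8 10 6 3)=[12, 1, 8, 0, 7, 5, 3, 2, 10, 11, 6, 4, 14, 9, 13]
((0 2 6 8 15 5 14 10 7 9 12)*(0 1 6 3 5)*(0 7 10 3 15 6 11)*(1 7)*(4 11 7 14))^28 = ((0 2 15 1 7 9 12 14 3 5 4 11)(6 8))^28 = (0 7 3)(1 14 11)(2 9 5)(4 15 12)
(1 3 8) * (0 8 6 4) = (0 8 1 3 6 4) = [8, 3, 2, 6, 0, 5, 4, 7, 1]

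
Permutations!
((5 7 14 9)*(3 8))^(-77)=(3 8)(5 9 14 7)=((3 8)(5 7 14 9))^(-77)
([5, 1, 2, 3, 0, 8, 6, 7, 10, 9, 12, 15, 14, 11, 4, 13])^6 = [4, 1, 2, 3, 14, 0, 6, 7, 5, 9, 8, 11, 10, 13, 12, 15]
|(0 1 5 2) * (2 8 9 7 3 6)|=9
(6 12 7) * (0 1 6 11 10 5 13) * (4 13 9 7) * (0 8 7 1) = [0, 6, 2, 3, 13, 9, 12, 11, 7, 1, 5, 10, 4, 8] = (1 6 12 4 13 8 7 11 10 5 9)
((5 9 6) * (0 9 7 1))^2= ((0 9 6 5 7 1))^2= (0 6 7)(1 9 5)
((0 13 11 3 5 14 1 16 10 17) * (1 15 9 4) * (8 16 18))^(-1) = (0 17 10 16 8 18 1 4 9 15 14 5 3 11 13)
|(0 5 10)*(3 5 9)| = |(0 9 3 5 10)| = 5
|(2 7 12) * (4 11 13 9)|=|(2 7 12)(4 11 13 9)|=12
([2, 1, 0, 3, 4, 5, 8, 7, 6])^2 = [0, 1, 2, 3, 4, 5, 6, 7, 8]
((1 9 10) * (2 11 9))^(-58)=(1 11 10 2 9)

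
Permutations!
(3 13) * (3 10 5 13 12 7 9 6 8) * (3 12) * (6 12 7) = (5 13 10)(6 8 7 9 12) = [0, 1, 2, 3, 4, 13, 8, 9, 7, 12, 5, 11, 6, 10]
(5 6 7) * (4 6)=(4 6 7 5)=[0, 1, 2, 3, 6, 4, 7, 5]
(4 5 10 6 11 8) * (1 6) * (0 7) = (0 7)(1 6 11 8 4 5 10) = [7, 6, 2, 3, 5, 10, 11, 0, 4, 9, 1, 8]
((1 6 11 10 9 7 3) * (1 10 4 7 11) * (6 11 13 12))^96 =(1 9 4 12 3)(6 10 11 13 7)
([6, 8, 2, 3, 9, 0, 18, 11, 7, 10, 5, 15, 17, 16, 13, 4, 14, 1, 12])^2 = (0 18 17 8 11 4 10)(1 7 15 9 5 6 12)(13 14 16)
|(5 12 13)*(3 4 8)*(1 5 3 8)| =6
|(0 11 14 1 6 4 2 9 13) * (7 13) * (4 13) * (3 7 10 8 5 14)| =14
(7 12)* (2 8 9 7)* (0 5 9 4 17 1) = [5, 0, 8, 3, 17, 9, 6, 12, 4, 7, 10, 11, 2, 13, 14, 15, 16, 1] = (0 5 9 7 12 2 8 4 17 1)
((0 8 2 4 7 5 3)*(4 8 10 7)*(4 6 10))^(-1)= (0 3 5 7 10 6 4)(2 8)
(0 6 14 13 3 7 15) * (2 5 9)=(0 6 14 13 3 7 15)(2 5 9)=[6, 1, 5, 7, 4, 9, 14, 15, 8, 2, 10, 11, 12, 3, 13, 0]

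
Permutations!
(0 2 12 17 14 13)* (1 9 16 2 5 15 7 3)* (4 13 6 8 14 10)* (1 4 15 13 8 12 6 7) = (0 5 13)(1 9 16 2 6 12 17 10 15)(3 4 8 14 7) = [5, 9, 6, 4, 8, 13, 12, 3, 14, 16, 15, 11, 17, 0, 7, 1, 2, 10]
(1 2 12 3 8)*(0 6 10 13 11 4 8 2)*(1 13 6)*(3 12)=(0 1)(2 3)(4 8 13 11)(6 10)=[1, 0, 3, 2, 8, 5, 10, 7, 13, 9, 6, 4, 12, 11]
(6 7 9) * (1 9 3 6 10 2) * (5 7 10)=(1 9 5 7 3 6 10 2)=[0, 9, 1, 6, 4, 7, 10, 3, 8, 5, 2]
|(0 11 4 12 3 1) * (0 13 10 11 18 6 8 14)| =35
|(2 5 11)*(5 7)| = |(2 7 5 11)| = 4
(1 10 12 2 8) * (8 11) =(1 10 12 2 11 8) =[0, 10, 11, 3, 4, 5, 6, 7, 1, 9, 12, 8, 2]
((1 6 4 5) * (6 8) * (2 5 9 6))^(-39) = (9)(1 8 2 5)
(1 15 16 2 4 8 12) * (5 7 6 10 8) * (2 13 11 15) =(1 2 4 5 7 6 10 8 12)(11 15 16 13) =[0, 2, 4, 3, 5, 7, 10, 6, 12, 9, 8, 15, 1, 11, 14, 16, 13]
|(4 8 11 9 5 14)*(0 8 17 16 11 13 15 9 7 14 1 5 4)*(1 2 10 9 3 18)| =17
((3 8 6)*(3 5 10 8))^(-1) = (5 6 8 10)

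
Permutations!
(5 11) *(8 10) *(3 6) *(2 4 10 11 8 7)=[0, 1, 4, 6, 10, 8, 3, 2, 11, 9, 7, 5]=(2 4 10 7)(3 6)(5 8 11)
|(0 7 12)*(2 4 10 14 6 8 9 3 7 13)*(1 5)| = |(0 13 2 4 10 14 6 8 9 3 7 12)(1 5)| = 12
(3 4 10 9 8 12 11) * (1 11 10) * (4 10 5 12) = (1 11 3 10 9 8 4)(5 12) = [0, 11, 2, 10, 1, 12, 6, 7, 4, 8, 9, 3, 5]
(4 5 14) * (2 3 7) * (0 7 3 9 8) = (0 7 2 9 8)(4 5 14) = [7, 1, 9, 3, 5, 14, 6, 2, 0, 8, 10, 11, 12, 13, 4]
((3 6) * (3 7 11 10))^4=((3 6 7 11 10))^4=(3 10 11 7 6)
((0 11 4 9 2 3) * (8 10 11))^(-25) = ((0 8 10 11 4 9 2 3))^(-25) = (0 3 2 9 4 11 10 8)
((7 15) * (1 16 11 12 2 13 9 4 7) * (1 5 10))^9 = (1 15 9 12)(2 16 5 4)(7 13 11 10)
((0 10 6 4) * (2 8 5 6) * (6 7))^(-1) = (0 4 6 7 5 8 2 10)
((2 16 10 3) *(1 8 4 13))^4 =(16)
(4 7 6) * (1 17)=(1 17)(4 7 6)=[0, 17, 2, 3, 7, 5, 4, 6, 8, 9, 10, 11, 12, 13, 14, 15, 16, 1]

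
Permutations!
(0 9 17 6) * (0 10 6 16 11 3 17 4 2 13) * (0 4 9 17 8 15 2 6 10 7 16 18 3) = (0 17 18 3 8 15 2 13 4 6 7 16 11) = [17, 1, 13, 8, 6, 5, 7, 16, 15, 9, 10, 0, 12, 4, 14, 2, 11, 18, 3]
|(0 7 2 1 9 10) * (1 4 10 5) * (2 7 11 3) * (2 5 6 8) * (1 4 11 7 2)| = |(0 7 2 11 3 5 4 10)(1 9 6 8)| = 8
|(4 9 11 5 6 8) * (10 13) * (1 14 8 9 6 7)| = |(1 14 8 4 6 9 11 5 7)(10 13)| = 18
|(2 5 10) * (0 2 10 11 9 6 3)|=7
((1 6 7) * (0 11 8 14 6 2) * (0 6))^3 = ((0 11 8 14)(1 2 6 7))^3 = (0 14 8 11)(1 7 6 2)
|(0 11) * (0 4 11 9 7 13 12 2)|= |(0 9 7 13 12 2)(4 11)|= 6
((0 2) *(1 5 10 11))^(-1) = (0 2)(1 11 10 5)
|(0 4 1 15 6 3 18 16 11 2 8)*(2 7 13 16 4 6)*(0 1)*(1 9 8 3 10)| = 36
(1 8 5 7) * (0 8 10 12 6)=[8, 10, 2, 3, 4, 7, 0, 1, 5, 9, 12, 11, 6]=(0 8 5 7 1 10 12 6)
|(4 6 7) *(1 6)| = 4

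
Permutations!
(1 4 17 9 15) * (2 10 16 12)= [0, 4, 10, 3, 17, 5, 6, 7, 8, 15, 16, 11, 2, 13, 14, 1, 12, 9]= (1 4 17 9 15)(2 10 16 12)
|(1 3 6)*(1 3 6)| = 3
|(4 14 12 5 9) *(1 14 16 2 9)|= |(1 14 12 5)(2 9 4 16)|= 4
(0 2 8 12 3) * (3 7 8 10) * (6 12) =(0 2 10 3)(6 12 7 8) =[2, 1, 10, 0, 4, 5, 12, 8, 6, 9, 3, 11, 7]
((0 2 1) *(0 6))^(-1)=((0 2 1 6))^(-1)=(0 6 1 2)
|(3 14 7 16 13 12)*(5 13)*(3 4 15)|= |(3 14 7 16 5 13 12 4 15)|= 9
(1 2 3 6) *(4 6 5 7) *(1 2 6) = (1 6 2 3 5 7 4) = [0, 6, 3, 5, 1, 7, 2, 4]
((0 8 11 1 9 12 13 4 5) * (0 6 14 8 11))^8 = ((0 11 1 9 12 13 4 5 6 14 8))^8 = (0 6 13 1 8 5 12 11 14 4 9)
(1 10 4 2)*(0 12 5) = [12, 10, 1, 3, 2, 0, 6, 7, 8, 9, 4, 11, 5] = (0 12 5)(1 10 4 2)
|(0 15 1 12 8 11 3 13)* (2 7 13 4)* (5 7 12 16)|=42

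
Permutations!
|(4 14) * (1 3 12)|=6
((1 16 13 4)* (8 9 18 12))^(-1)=((1 16 13 4)(8 9 18 12))^(-1)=(1 4 13 16)(8 12 18 9)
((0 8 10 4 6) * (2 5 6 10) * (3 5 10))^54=((0 8 2 10 4 3 5 6))^54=(0 5 4 2)(3 10 8 6)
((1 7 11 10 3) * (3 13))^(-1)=(1 3 13 10 11 7)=((1 7 11 10 13 3))^(-1)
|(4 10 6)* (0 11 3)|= 3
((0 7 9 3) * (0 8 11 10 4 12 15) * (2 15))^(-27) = (0 10 7 4 9 12 3 2 8 15 11)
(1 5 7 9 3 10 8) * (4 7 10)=[0, 5, 2, 4, 7, 10, 6, 9, 1, 3, 8]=(1 5 10 8)(3 4 7 9)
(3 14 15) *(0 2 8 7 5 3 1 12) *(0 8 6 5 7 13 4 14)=[2, 12, 6, 0, 14, 3, 5, 7, 13, 9, 10, 11, 8, 4, 15, 1]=(0 2 6 5 3)(1 12 8 13 4 14 15)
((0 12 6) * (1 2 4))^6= (12)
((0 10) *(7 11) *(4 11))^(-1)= ((0 10)(4 11 7))^(-1)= (0 10)(4 7 11)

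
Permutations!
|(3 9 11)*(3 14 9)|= 3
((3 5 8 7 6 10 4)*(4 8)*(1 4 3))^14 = ((1 4)(3 5)(6 10 8 7))^14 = (6 8)(7 10)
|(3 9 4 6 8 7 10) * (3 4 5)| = |(3 9 5)(4 6 8 7 10)| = 15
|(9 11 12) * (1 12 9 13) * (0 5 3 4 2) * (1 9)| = |(0 5 3 4 2)(1 12 13 9 11)| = 5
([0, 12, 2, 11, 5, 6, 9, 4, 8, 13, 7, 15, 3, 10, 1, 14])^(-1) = [0, 14, 2, 12, 7, 4, 5, 10, 8, 6, 13, 3, 1, 9, 15, 11]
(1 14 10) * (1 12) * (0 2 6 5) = (0 2 6 5)(1 14 10 12) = [2, 14, 6, 3, 4, 0, 5, 7, 8, 9, 12, 11, 1, 13, 10]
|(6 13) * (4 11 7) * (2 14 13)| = |(2 14 13 6)(4 11 7)| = 12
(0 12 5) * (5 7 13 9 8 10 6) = (0 12 7 13 9 8 10 6 5) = [12, 1, 2, 3, 4, 0, 5, 13, 10, 8, 6, 11, 7, 9]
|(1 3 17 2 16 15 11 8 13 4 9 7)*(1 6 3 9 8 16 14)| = 24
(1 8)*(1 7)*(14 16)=[0, 8, 2, 3, 4, 5, 6, 1, 7, 9, 10, 11, 12, 13, 16, 15, 14]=(1 8 7)(14 16)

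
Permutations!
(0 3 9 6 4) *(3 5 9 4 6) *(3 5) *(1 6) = (0 3 4)(1 6)(5 9) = [3, 6, 2, 4, 0, 9, 1, 7, 8, 5]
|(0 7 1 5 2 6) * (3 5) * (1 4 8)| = |(0 7 4 8 1 3 5 2 6)| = 9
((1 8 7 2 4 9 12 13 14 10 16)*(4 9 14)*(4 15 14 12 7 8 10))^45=(16)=((1 10 16)(2 9 7)(4 12 13 15 14))^45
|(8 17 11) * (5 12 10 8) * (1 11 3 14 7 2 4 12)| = 9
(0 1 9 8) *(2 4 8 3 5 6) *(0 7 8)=(0 1 9 3 5 6 2 4)(7 8)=[1, 9, 4, 5, 0, 6, 2, 8, 7, 3]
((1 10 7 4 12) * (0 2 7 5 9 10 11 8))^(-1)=(0 8 11 1 12 4 7 2)(5 10 9)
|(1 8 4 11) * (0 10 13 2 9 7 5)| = 28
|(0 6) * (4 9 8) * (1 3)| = 6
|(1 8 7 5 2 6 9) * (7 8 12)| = |(1 12 7 5 2 6 9)| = 7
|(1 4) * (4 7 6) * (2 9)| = |(1 7 6 4)(2 9)| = 4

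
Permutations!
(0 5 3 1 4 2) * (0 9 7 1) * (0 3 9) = [5, 4, 0, 3, 2, 9, 6, 1, 8, 7] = (0 5 9 7 1 4 2)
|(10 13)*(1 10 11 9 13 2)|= |(1 10 2)(9 13 11)|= 3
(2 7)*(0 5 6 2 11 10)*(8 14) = [5, 1, 7, 3, 4, 6, 2, 11, 14, 9, 0, 10, 12, 13, 8] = (0 5 6 2 7 11 10)(8 14)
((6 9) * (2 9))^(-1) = ((2 9 6))^(-1) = (2 6 9)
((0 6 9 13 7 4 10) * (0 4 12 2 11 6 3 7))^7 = (0 9 11 12 3 13 6 2 7)(4 10)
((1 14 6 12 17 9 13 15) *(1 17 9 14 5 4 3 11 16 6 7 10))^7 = (1 12 10 6 7 16 14 11 17 3 15 4 13 5 9)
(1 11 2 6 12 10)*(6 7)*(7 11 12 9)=(1 12 10)(2 11)(6 9 7)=[0, 12, 11, 3, 4, 5, 9, 6, 8, 7, 1, 2, 10]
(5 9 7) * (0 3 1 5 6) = (0 3 1 5 9 7 6) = [3, 5, 2, 1, 4, 9, 0, 6, 8, 7]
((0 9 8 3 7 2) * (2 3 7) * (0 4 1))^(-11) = (0 2 8 1 3 9 4 7) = ((0 9 8 7 3 2 4 1))^(-11)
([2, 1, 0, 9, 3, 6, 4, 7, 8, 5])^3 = [2, 1, 0, 6, 5, 3, 9, 7, 8, 4]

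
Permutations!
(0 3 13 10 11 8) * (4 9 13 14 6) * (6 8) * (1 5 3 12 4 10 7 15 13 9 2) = [12, 5, 1, 14, 2, 3, 10, 15, 0, 9, 11, 6, 4, 7, 8, 13] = (0 12 4 2 1 5 3 14 8)(6 10 11)(7 15 13)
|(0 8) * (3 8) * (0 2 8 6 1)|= 4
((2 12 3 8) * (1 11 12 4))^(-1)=((1 11 12 3 8 2 4))^(-1)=(1 4 2 8 3 12 11)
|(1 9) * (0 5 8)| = 6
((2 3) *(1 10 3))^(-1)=((1 10 3 2))^(-1)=(1 2 3 10)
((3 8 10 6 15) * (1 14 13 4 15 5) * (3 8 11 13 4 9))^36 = (1 8)(4 6)(5 15)(10 14)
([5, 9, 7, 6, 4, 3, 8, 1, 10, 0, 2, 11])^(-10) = [0, 1, 2, 3, 4, 5, 6, 7, 8, 9, 10, 11]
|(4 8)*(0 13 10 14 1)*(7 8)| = |(0 13 10 14 1)(4 7 8)| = 15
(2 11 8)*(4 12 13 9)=(2 11 8)(4 12 13 9)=[0, 1, 11, 3, 12, 5, 6, 7, 2, 4, 10, 8, 13, 9]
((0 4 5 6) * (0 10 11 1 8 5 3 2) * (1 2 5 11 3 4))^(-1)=(0 2 11 8 1)(3 10 6 5)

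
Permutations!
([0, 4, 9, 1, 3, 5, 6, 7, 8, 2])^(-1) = (1 3 4)(2 9)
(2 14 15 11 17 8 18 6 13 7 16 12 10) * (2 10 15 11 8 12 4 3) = (2 14 11 17 12 15 8 18 6 13 7 16 4 3) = [0, 1, 14, 2, 3, 5, 13, 16, 18, 9, 10, 17, 15, 7, 11, 8, 4, 12, 6]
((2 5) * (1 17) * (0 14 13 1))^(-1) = (0 17 1 13 14)(2 5)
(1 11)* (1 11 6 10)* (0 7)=(11)(0 7)(1 6 10)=[7, 6, 2, 3, 4, 5, 10, 0, 8, 9, 1, 11]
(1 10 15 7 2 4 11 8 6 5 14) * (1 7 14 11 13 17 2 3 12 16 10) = (2 4 13 17)(3 12 16 10 15 14 7)(5 11 8 6) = [0, 1, 4, 12, 13, 11, 5, 3, 6, 9, 15, 8, 16, 17, 7, 14, 10, 2]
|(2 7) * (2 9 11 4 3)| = 6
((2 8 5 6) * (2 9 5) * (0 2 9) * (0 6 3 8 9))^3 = ((0 2 9 5 3 8))^3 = (0 5)(2 3)(8 9)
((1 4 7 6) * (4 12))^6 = (1 12 4 7 6)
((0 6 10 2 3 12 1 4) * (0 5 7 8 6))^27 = (1 2 8 4 3 6 5 12 10 7)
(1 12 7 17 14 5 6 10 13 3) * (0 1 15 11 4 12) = (0 1)(3 15 11 4 12 7 17 14 5 6 10 13) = [1, 0, 2, 15, 12, 6, 10, 17, 8, 9, 13, 4, 7, 3, 5, 11, 16, 14]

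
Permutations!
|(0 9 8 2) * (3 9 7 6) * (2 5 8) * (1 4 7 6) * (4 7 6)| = 6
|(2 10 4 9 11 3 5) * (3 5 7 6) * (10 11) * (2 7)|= 6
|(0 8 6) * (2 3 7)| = 3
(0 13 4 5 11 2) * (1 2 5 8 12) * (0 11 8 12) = (0 13 4 12 1 2 11 5 8) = [13, 2, 11, 3, 12, 8, 6, 7, 0, 9, 10, 5, 1, 4]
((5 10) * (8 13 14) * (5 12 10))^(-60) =((8 13 14)(10 12))^(-60) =(14)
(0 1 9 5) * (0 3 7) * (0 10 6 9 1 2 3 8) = (0 2 3 7 10 6 9 5 8) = [2, 1, 3, 7, 4, 8, 9, 10, 0, 5, 6]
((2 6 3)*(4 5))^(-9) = ((2 6 3)(4 5))^(-9) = (6)(4 5)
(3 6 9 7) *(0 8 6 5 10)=(0 8 6 9 7 3 5 10)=[8, 1, 2, 5, 4, 10, 9, 3, 6, 7, 0]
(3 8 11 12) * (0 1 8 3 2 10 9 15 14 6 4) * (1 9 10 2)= [9, 8, 2, 3, 0, 5, 4, 7, 11, 15, 10, 12, 1, 13, 6, 14]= (0 9 15 14 6 4)(1 8 11 12)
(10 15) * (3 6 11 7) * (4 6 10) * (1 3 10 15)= (1 3 15 4 6 11 7 10)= [0, 3, 2, 15, 6, 5, 11, 10, 8, 9, 1, 7, 12, 13, 14, 4]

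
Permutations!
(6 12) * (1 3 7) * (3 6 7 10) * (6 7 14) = (1 7)(3 10)(6 12 14) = [0, 7, 2, 10, 4, 5, 12, 1, 8, 9, 3, 11, 14, 13, 6]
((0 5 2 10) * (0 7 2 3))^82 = ((0 5 3)(2 10 7))^82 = (0 5 3)(2 10 7)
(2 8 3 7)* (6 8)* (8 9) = (2 6 9 8 3 7) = [0, 1, 6, 7, 4, 5, 9, 2, 3, 8]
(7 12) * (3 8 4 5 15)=(3 8 4 5 15)(7 12)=[0, 1, 2, 8, 5, 15, 6, 12, 4, 9, 10, 11, 7, 13, 14, 3]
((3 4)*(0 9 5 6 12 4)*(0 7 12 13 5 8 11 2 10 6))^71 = ((0 9 8 11 2 10 6 13 5)(3 7 12 4))^71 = (0 5 13 6 10 2 11 8 9)(3 4 12 7)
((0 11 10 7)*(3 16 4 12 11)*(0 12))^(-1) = ((0 3 16 4)(7 12 11 10))^(-1) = (0 4 16 3)(7 10 11 12)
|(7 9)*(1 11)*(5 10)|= |(1 11)(5 10)(7 9)|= 2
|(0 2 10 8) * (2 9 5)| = 6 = |(0 9 5 2 10 8)|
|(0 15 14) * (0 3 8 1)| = |(0 15 14 3 8 1)| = 6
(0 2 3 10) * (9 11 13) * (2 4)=(0 4 2 3 10)(9 11 13)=[4, 1, 3, 10, 2, 5, 6, 7, 8, 11, 0, 13, 12, 9]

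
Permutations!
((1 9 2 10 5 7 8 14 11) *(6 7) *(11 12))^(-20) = (1 2 5 7 14 11 9 10 6 8 12)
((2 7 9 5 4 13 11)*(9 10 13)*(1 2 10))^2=((1 2 7)(4 9 5)(10 13 11))^2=(1 7 2)(4 5 9)(10 11 13)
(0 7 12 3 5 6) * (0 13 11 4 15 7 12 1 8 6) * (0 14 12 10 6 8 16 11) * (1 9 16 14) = (0 10 6 13)(1 14 12 3 5)(4 15 7 9 16 11) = [10, 14, 2, 5, 15, 1, 13, 9, 8, 16, 6, 4, 3, 0, 12, 7, 11]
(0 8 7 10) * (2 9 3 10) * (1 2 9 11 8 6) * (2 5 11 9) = (0 6 1 5 11 8 7 2 9 3 10) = [6, 5, 9, 10, 4, 11, 1, 2, 7, 3, 0, 8]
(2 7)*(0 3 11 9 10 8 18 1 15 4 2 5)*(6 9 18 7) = (0 3 11 18 1 15 4 2 6 9 10 8 7 5) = [3, 15, 6, 11, 2, 0, 9, 5, 7, 10, 8, 18, 12, 13, 14, 4, 16, 17, 1]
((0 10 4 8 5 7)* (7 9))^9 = (0 4 5 7 10 8 9)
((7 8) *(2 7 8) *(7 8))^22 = (2 8 7)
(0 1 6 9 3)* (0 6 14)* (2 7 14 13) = [1, 13, 7, 6, 4, 5, 9, 14, 8, 3, 10, 11, 12, 2, 0] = (0 1 13 2 7 14)(3 6 9)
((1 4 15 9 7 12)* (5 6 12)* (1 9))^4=((1 4 15)(5 6 12 9 7))^4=(1 4 15)(5 7 9 12 6)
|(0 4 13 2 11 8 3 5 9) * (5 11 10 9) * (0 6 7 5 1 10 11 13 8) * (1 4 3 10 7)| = |(0 3 13 2 11)(1 7 5 4 8 10 9 6)| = 40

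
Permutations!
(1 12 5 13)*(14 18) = (1 12 5 13)(14 18) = [0, 12, 2, 3, 4, 13, 6, 7, 8, 9, 10, 11, 5, 1, 18, 15, 16, 17, 14]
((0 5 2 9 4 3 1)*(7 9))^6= ((0 5 2 7 9 4 3 1))^6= (0 3 9 2)(1 4 7 5)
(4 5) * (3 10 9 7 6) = (3 10 9 7 6)(4 5) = [0, 1, 2, 10, 5, 4, 3, 6, 8, 7, 9]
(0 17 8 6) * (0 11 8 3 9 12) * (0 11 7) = [17, 1, 2, 9, 4, 5, 7, 0, 6, 12, 10, 8, 11, 13, 14, 15, 16, 3] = (0 17 3 9 12 11 8 6 7)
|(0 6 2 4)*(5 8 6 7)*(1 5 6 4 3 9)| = 10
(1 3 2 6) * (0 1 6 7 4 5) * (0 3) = (0 1)(2 7 4 5 3) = [1, 0, 7, 2, 5, 3, 6, 4]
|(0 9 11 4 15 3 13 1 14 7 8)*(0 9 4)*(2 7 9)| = 9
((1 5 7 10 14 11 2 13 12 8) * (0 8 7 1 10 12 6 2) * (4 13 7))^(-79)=((0 8 10 14 11)(1 5)(2 7 12 4 13 6))^(-79)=(0 8 10 14 11)(1 5)(2 6 13 4 12 7)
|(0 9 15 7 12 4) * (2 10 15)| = 8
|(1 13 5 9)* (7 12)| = |(1 13 5 9)(7 12)| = 4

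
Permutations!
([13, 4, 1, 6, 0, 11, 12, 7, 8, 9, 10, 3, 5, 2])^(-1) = (0 4 1 2 13)(3 11 5 12 6)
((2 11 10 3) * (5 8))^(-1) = ((2 11 10 3)(5 8))^(-1) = (2 3 10 11)(5 8)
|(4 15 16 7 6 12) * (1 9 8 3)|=|(1 9 8 3)(4 15 16 7 6 12)|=12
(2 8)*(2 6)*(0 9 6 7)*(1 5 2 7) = [9, 5, 8, 3, 4, 2, 7, 0, 1, 6] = (0 9 6 7)(1 5 2 8)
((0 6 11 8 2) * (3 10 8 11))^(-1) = ((11)(0 6 3 10 8 2))^(-1) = (11)(0 2 8 10 3 6)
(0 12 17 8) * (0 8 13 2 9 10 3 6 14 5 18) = [12, 1, 9, 6, 4, 18, 14, 7, 8, 10, 3, 11, 17, 2, 5, 15, 16, 13, 0] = (0 12 17 13 2 9 10 3 6 14 5 18)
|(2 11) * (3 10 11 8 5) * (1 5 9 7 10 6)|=12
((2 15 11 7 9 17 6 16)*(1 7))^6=((1 7 9 17 6 16 2 15 11))^6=(1 2 17)(6 7 15)(9 11 16)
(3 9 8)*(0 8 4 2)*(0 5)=[8, 1, 5, 9, 2, 0, 6, 7, 3, 4]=(0 8 3 9 4 2 5)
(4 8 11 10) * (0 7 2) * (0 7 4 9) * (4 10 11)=(11)(0 10 9)(2 7)(4 8)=[10, 1, 7, 3, 8, 5, 6, 2, 4, 0, 9, 11]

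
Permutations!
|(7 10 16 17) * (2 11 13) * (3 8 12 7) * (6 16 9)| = |(2 11 13)(3 8 12 7 10 9 6 16 17)| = 9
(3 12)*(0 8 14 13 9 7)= [8, 1, 2, 12, 4, 5, 6, 0, 14, 7, 10, 11, 3, 9, 13]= (0 8 14 13 9 7)(3 12)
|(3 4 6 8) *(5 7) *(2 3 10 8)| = 4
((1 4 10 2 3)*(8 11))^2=((1 4 10 2 3)(8 11))^2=(11)(1 10 3 4 2)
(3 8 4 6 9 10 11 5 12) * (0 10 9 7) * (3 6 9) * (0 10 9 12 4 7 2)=[9, 1, 0, 8, 12, 4, 2, 10, 7, 3, 11, 5, 6]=(0 9 3 8 7 10 11 5 4 12 6 2)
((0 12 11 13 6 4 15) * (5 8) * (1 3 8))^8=(0 12 11 13 6 4 15)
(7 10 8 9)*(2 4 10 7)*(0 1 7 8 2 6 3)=(0 1 7 8 9 6 3)(2 4 10)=[1, 7, 4, 0, 10, 5, 3, 8, 9, 6, 2]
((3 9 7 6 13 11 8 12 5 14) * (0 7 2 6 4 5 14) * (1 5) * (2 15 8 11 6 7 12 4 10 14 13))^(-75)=((0 12 13 6 2 7 10 14 3 9 15 8 4 1 5))^(-75)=(15)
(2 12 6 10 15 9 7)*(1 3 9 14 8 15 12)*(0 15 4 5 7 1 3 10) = (0 15 14 8 4 5 7 2 3 9 1 10 12 6) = [15, 10, 3, 9, 5, 7, 0, 2, 4, 1, 12, 11, 6, 13, 8, 14]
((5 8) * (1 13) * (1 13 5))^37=((13)(1 5 8))^37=(13)(1 5 8)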